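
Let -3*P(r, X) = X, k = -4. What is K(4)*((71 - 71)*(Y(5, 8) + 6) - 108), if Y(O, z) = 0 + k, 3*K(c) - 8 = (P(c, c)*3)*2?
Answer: 0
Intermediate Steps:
P(r, X) = -X/3
K(c) = 8/3 - 2*c/3 (K(c) = 8/3 + ((-c/3*3)*2)/3 = 8/3 + (-c*2)/3 = 8/3 + (-2*c)/3 = 8/3 - 2*c/3)
Y(O, z) = -4 (Y(O, z) = 0 - 4 = -4)
K(4)*((71 - 71)*(Y(5, 8) + 6) - 108) = (8/3 - 2/3*4)*((71 - 71)*(-4 + 6) - 108) = (8/3 - 8/3)*(0*2 - 108) = 0*(0 - 108) = 0*(-108) = 0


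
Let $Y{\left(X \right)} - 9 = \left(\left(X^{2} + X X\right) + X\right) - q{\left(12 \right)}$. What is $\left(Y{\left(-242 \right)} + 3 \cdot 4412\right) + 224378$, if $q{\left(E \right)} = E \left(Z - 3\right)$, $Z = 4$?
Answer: $354497$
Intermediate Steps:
$q{\left(E \right)} = E$ ($q{\left(E \right)} = E \left(4 - 3\right) = E 1 = E$)
$Y{\left(X \right)} = -3 + X + 2 X^{2}$ ($Y{\left(X \right)} = 9 - \left(12 - X - X^{2} - X X\right) = 9 - \left(12 - X - 2 X^{2}\right) = 9 + \left(-12 + X + 2 X^{2}\right) = -3 + X + 2 X^{2}$)
$\left(Y{\left(-242 \right)} + 3 \cdot 4412\right) + 224378 = \left(\left(-3 - 242 + 2 \left(-242\right)^{2}\right) + 3 \cdot 4412\right) + 224378 = \left(\left(-3 - 242 + 2 \cdot 58564\right) + 13236\right) + 224378 = \left(\left(-3 - 242 + 117128\right) + 13236\right) + 224378 = \left(116883 + 13236\right) + 224378 = 130119 + 224378 = 354497$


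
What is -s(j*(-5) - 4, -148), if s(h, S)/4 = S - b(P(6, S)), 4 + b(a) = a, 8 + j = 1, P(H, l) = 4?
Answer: 592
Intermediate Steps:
j = -7 (j = -8 + 1 = -7)
b(a) = -4 + a
s(h, S) = 4*S (s(h, S) = 4*(S - (-4 + 4)) = 4*(S - 1*0) = 4*(S + 0) = 4*S)
-s(j*(-5) - 4, -148) = -4*(-148) = -1*(-592) = 592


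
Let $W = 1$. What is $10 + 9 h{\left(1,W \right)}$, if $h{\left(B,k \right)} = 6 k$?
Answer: $64$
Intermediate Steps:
$10 + 9 h{\left(1,W \right)} = 10 + 9 \cdot 6 \cdot 1 = 10 + 9 \cdot 6 = 10 + 54 = 64$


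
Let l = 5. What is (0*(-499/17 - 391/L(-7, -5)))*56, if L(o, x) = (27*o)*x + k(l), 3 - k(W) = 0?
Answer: 0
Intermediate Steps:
k(W) = 3 (k(W) = 3 - 1*0 = 3 + 0 = 3)
L(o, x) = 3 + 27*o*x (L(o, x) = (27*o)*x + 3 = 27*o*x + 3 = 3 + 27*o*x)
(0*(-499/17 - 391/L(-7, -5)))*56 = (0*(-499/17 - 391/(3 + 27*(-7)*(-5))))*56 = (0*(-499*1/17 - 391/(3 + 945)))*56 = (0*(-499/17 - 391/948))*56 = (0*(-479699/16116))*56 = 0*56 = 0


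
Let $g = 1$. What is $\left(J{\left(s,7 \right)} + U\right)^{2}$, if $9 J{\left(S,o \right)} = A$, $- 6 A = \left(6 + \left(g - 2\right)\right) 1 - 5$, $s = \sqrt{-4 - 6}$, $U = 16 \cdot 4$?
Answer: $4096$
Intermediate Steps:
$U = 64$
$s = i \sqrt{10}$ ($s = \sqrt{-10} = i \sqrt{10} \approx 3.1623 i$)
$A = 0$ ($A = - \frac{\left(6 + \left(1 - 2\right)\right) 1 - 5}{6} = - \frac{\left(6 - 1\right) 1 - 5}{6} = - \frac{5 \cdot 1 - 5}{6} = - \frac{5 - 5}{6} = \left(- \frac{1}{6}\right) 0 = 0$)
$J{\left(S,o \right)} = 0$ ($J{\left(S,o \right)} = \frac{1}{9} \cdot 0 = 0$)
$\left(J{\left(s,7 \right)} + U\right)^{2} = \left(0 + 64\right)^{2} = 64^{2} = 4096$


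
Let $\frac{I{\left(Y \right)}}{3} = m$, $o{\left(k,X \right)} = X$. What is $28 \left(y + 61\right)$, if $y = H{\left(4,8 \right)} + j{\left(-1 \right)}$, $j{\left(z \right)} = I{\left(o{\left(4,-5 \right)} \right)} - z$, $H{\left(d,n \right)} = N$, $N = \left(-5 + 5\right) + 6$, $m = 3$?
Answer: $2156$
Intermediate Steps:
$I{\left(Y \right)} = 9$ ($I{\left(Y \right)} = 3 \cdot 3 = 9$)
$N = 6$ ($N = 0 + 6 = 6$)
$H{\left(d,n \right)} = 6$
$j{\left(z \right)} = 9 - z$
$y = 16$ ($y = 6 + \left(9 - -1\right) = 6 + \left(9 + 1\right) = 6 + 10 = 16$)
$28 \left(y + 61\right) = 28 \left(16 + 61\right) = 28 \cdot 77 = 2156$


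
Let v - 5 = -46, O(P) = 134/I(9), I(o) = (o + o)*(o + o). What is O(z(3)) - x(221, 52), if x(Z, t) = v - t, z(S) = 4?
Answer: 15133/162 ≈ 93.414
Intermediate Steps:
I(o) = 4*o**2 (I(o) = (2*o)*(2*o) = 4*o**2)
O(P) = 67/162 (O(P) = 134/((4*9**2)) = 134/((4*81)) = 134/324 = 134*(1/324) = 67/162)
v = -41 (v = 5 - 46 = -41)
x(Z, t) = -41 - t
O(z(3)) - x(221, 52) = 67/162 - (-41 - 1*52) = 67/162 - (-41 - 52) = 67/162 - 1*(-93) = 67/162 + 93 = 15133/162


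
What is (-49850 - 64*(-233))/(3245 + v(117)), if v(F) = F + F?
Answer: -34938/3479 ≈ -10.043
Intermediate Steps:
v(F) = 2*F
(-49850 - 64*(-233))/(3245 + v(117)) = (-49850 - 64*(-233))/(3245 + 2*117) = (-49850 + 14912)/(3245 + 234) = -34938/3479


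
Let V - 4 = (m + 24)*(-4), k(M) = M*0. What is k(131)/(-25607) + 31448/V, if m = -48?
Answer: 7862/25 ≈ 314.48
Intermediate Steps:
k(M) = 0
V = 100 (V = 4 + (-48 + 24)*(-4) = 4 - 24*(-4) = 4 + 96 = 100)
k(131)/(-25607) + 31448/V = 0/(-25607) + 31448/100 = 0*(-1/25607) + 31448*(1/100) = 0 + 7862/25 = 7862/25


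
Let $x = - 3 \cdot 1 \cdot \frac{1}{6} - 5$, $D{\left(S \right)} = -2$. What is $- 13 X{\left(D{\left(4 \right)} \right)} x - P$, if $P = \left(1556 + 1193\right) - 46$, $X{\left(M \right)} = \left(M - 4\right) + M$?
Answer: $-3275$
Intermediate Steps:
$X{\left(M \right)} = -4 + 2 M$ ($X{\left(M \right)} = \left(-4 + M\right) + M = -4 + 2 M$)
$x = - \frac{11}{2}$ ($x = - 3 \cdot 1 \cdot \frac{1}{6} - 5 = \left(-3\right) \frac{1}{6} - 5 = - \frac{1}{2} - 5 = - \frac{11}{2} \approx -5.5$)
$P = 2703$ ($P = 2749 - 46 = 2703$)
$- 13 X{\left(D{\left(4 \right)} \right)} x - P = - 13 \left(-4 + 2 \left(-2\right)\right) \left(- \frac{11}{2}\right) - 2703 = - 13 \left(-4 - 4\right) \left(- \frac{11}{2}\right) - 2703 = \left(-13\right) \left(-8\right) \left(- \frac{11}{2}\right) - 2703 = 104 \left(- \frac{11}{2}\right) - 2703 = -572 - 2703 = -3275$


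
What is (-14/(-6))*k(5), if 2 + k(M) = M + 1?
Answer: 28/3 ≈ 9.3333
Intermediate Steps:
k(M) = -1 + M (k(M) = -2 + (M + 1) = -2 + (1 + M) = -1 + M)
(-14/(-6))*k(5) = (-14/(-6))*(-1 + 5) = -14*(-⅙)*4 = (7/3)*4 = 28/3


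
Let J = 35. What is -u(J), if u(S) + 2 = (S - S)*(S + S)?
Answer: 2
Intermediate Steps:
u(S) = -2 (u(S) = -2 + (S - S)*(S + S) = -2 + 0*(2*S) = -2 + 0 = -2)
-u(J) = -1*(-2) = 2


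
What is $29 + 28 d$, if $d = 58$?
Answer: $1653$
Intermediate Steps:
$29 + 28 d = 29 + 28 \cdot 58 = 29 + 1624 = 1653$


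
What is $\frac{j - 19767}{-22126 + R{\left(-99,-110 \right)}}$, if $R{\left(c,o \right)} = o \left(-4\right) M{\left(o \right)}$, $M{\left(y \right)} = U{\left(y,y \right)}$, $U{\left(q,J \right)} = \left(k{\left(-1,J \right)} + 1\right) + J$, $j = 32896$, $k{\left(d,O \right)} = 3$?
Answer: $- \frac{13129}{68766} \approx -0.19092$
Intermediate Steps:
$U{\left(q,J \right)} = 4 + J$ ($U{\left(q,J \right)} = \left(3 + 1\right) + J = 4 + J$)
$M{\left(y \right)} = 4 + y$
$R{\left(c,o \right)} = - 4 o \left(4 + o\right)$ ($R{\left(c,o \right)} = o \left(-4\right) \left(4 + o\right) = - 4 o \left(4 + o\right)$)
$\frac{j - 19767}{-22126 + R{\left(-99,-110 \right)}} = \frac{32896 - 19767}{-22126 - - 440 \left(4 - 110\right)} = \frac{13129}{-22126 - \left(-440\right) \left(-106\right)} = \frac{13129}{-22126 - 46640} = \frac{13129}{-68766} = 13129 \left(- \frac{1}{68766}\right) = - \frac{13129}{68766}$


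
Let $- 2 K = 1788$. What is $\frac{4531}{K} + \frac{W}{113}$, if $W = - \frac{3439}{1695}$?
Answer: $- \frac{96768839}{19025810} \approx -5.0862$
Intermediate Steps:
$K = -894$ ($K = \left(- \frac{1}{2}\right) 1788 = -894$)
$W = - \frac{3439}{1695}$ ($W = \left(-3439\right) \frac{1}{1695} = - \frac{3439}{1695} \approx -2.0289$)
$\frac{4531}{K} + \frac{W}{113} = \frac{4531}{-894} - \frac{3439}{1695 \cdot 113} = 4531 \left(- \frac{1}{894}\right) - \frac{3439}{191535} = - \frac{4531}{894} - \frac{3439}{191535} = - \frac{96768839}{19025810}$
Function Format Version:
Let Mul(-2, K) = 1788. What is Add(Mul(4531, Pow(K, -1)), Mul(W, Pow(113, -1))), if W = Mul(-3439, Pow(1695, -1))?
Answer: Rational(-96768839, 19025810) ≈ -5.0862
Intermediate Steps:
K = -894 (K = Mul(Rational(-1, 2), 1788) = -894)
W = Rational(-3439, 1695) (W = Mul(-3439, Rational(1, 1695)) = Rational(-3439, 1695) ≈ -2.0289)
Add(Mul(4531, Pow(K, -1)), Mul(W, Pow(113, -1))) = Add(Mul(4531, Pow(-894, -1)), Mul(Rational(-3439, 1695), Pow(113, -1))) = Add(Mul(4531, Rational(-1, 894)), Mul(Rational(-3439, 1695), Rational(1, 113))) = Add(Rational(-4531, 894), Rational(-3439, 191535)) = Rational(-96768839, 19025810)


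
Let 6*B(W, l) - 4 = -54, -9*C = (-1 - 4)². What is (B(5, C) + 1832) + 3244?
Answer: 15203/3 ≈ 5067.7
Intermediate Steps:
C = -25/9 (C = -(-1 - 4)²/9 = -⅑*(-5)² = -⅑*25 = -25/9 ≈ -2.7778)
B(W, l) = -25/3 (B(W, l) = ⅔ + (⅙)*(-54) = ⅔ - 9 = -25/3)
(B(5, C) + 1832) + 3244 = (-25/3 + 1832) + 3244 = 5471/3 + 3244 = 15203/3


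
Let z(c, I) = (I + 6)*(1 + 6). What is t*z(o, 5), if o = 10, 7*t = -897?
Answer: -9867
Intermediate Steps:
t = -897/7 (t = (⅐)*(-897) = -897/7 ≈ -128.14)
z(c, I) = 42 + 7*I (z(c, I) = (6 + I)*7 = 42 + 7*I)
t*z(o, 5) = -897*(42 + 7*5)/7 = -897*(42 + 35)/7 = -897/7*77 = -9867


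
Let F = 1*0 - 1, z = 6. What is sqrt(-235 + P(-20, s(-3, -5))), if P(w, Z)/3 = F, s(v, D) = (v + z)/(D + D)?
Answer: I*sqrt(238) ≈ 15.427*I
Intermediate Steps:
s(v, D) = (6 + v)/(2*D) (s(v, D) = (v + 6)/(D + D) = (6 + v)/((2*D)) = (6 + v)*(1/(2*D)) = (6 + v)/(2*D))
F = -1 (F = 0 - 1 = -1)
P(w, Z) = -3 (P(w, Z) = 3*(-1) = -3)
sqrt(-235 + P(-20, s(-3, -5))) = sqrt(-235 - 3) = sqrt(-238) = I*sqrt(238)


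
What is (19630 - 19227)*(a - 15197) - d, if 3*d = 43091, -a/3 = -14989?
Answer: 35948839/3 ≈ 1.1983e+7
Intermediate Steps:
a = 44967 (a = -3*(-14989) = 44967)
d = 43091/3 (d = (1/3)*43091 = 43091/3 ≈ 14364.)
(19630 - 19227)*(a - 15197) - d = (19630 - 19227)*(44967 - 15197) - 1*43091/3 = 403*29770 - 43091/3 = 11997310 - 43091/3 = 35948839/3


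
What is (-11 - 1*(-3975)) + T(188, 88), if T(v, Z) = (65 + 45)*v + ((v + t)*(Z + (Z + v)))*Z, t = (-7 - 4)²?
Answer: 9922532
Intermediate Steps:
t = 121 (t = (-11)² = 121)
T(v, Z) = 110*v + Z*(121 + v)*(v + 2*Z) (T(v, Z) = (65 + 45)*v + ((v + 121)*(Z + (Z + v)))*Z = 110*v + ((121 + v)*(v + 2*Z))*Z = 110*v + Z*(121 + v)*(v + 2*Z))
(-11 - 1*(-3975)) + T(188, 88) = (-11 - 1*(-3975)) + (110*188 + 242*88² + 88*188² + 2*188*88² + 121*88*188) = (-11 + 3975) + (20680 + 242*7744 + 88*35344 + 2*188*7744 + 2001824) = 3964 + (20680 + 1874048 + 3110272 + 2911744 + 2001824) = 3964 + 9918568 = 9922532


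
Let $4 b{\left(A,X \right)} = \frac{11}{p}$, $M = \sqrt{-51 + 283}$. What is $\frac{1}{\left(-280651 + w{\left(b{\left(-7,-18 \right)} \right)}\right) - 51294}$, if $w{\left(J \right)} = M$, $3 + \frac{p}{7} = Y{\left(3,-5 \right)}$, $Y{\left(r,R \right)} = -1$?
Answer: $- \frac{331945}{110187482793} - \frac{2 \sqrt{58}}{110187482793} \approx -3.0127 \cdot 10^{-6}$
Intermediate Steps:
$M = 2 \sqrt{58}$ ($M = \sqrt{232} = 2 \sqrt{58} \approx 15.232$)
$p = -28$ ($p = -21 + 7 \left(-1\right) = -21 - 7 = -28$)
$b{\left(A,X \right)} = - \frac{11}{112}$ ($b{\left(A,X \right)} = \frac{11 \frac{1}{-28}}{4} = \frac{11 \left(- \frac{1}{28}\right)}{4} = \frac{1}{4} \left(- \frac{11}{28}\right) = - \frac{11}{112}$)
$w{\left(J \right)} = 2 \sqrt{58}$
$\frac{1}{\left(-280651 + w{\left(b{\left(-7,-18 \right)} \right)}\right) - 51294} = \frac{1}{\left(-280651 + 2 \sqrt{58}\right) - 51294} = \frac{1}{-331945 + 2 \sqrt{58}}$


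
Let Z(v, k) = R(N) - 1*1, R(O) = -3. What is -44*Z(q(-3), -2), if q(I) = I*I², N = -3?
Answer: 176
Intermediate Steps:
q(I) = I³
Z(v, k) = -4 (Z(v, k) = -3 - 1*1 = -3 - 1 = -4)
-44*Z(q(-3), -2) = -44*(-4) = 176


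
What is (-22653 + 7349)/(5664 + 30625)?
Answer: -15304/36289 ≈ -0.42173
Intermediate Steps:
(-22653 + 7349)/(5664 + 30625) = -15304/36289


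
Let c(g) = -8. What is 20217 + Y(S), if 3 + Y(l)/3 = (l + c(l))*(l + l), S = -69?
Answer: 52086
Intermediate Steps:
Y(l) = -9 + 6*l*(-8 + l) (Y(l) = -9 + 3*((l - 8)*(l + l)) = -9 + 3*((-8 + l)*(2*l)) = -9 + 3*(2*l*(-8 + l)) = -9 + 6*l*(-8 + l))
20217 + Y(S) = 20217 + (-9 - 48*(-69) + 6*(-69)**2) = 20217 + (-9 + 3312 + 6*4761) = 20217 + (-9 + 3312 + 28566) = 20217 + 31869 = 52086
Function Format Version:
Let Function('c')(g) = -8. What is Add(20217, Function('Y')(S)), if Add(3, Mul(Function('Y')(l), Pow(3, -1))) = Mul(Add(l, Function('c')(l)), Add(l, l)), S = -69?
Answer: 52086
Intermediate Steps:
Function('Y')(l) = Add(-9, Mul(6, l, Add(-8, l))) (Function('Y')(l) = Add(-9, Mul(3, Mul(Add(l, -8), Add(l, l)))) = Add(-9, Mul(3, Mul(Add(-8, l), Mul(2, l)))) = Add(-9, Mul(3, Mul(2, l, Add(-8, l)))) = Add(-9, Mul(6, l, Add(-8, l))))
Add(20217, Function('Y')(S)) = Add(20217, Add(-9, Mul(-48, -69), Mul(6, Pow(-69, 2)))) = Add(20217, Add(-9, 3312, Mul(6, 4761))) = Add(20217, Add(-9, 3312, 28566)) = Add(20217, 31869) = 52086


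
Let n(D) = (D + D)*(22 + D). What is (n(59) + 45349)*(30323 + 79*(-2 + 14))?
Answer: 1716996797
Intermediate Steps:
n(D) = 2*D*(22 + D) (n(D) = (2*D)*(22 + D) = 2*D*(22 + D))
(n(59) + 45349)*(30323 + 79*(-2 + 14)) = (2*59*(22 + 59) + 45349)*(30323 + 79*(-2 + 14)) = (2*59*81 + 45349)*(30323 + 79*12) = (9558 + 45349)*(30323 + 948) = 54907*31271 = 1716996797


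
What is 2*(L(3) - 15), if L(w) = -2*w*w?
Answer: -66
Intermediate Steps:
L(w) = -2*w**2
2*(L(3) - 15) = 2*(-2*3**2 - 15) = 2*(-2*9 - 15) = 2*(-18 - 15) = 2*(-33) = -66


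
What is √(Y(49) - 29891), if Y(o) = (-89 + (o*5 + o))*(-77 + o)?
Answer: 3*I*√3959 ≈ 188.76*I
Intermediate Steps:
Y(o) = (-89 + 6*o)*(-77 + o) (Y(o) = (-89 + (5*o + o))*(-77 + o) = (-89 + 6*o)*(-77 + o))
√(Y(49) - 29891) = √((6853 - 551*49 + 6*49²) - 29891) = √((6853 - 26999 + 6*2401) - 29891) = √((6853 - 26999 + 14406) - 29891) = √(-5740 - 29891) = √(-35631) = 3*I*√3959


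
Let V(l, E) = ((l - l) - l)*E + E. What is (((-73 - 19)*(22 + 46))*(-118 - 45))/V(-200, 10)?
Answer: 509864/1005 ≈ 507.33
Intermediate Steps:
V(l, E) = E - E*l (V(l, E) = (0 - l)*E + E = (-l)*E + E = -E*l + E = E - E*l)
(((-73 - 19)*(22 + 46))*(-118 - 45))/V(-200, 10) = (((-73 - 19)*(22 + 46))*(-118 - 45))/((10*(1 - 1*(-200)))) = (-92*68*(-163))/((10*(1 + 200))) = (-6256*(-163))/((10*201)) = 1019728/2010 = 1019728*(1/2010) = 509864/1005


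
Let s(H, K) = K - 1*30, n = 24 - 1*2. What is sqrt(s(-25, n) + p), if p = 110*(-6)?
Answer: 2*I*sqrt(167) ≈ 25.846*I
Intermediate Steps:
p = -660
n = 22 (n = 24 - 2 = 22)
s(H, K) = -30 + K (s(H, K) = K - 30 = -30 + K)
sqrt(s(-25, n) + p) = sqrt((-30 + 22) - 660) = sqrt(-8 - 660) = sqrt(-668) = 2*I*sqrt(167)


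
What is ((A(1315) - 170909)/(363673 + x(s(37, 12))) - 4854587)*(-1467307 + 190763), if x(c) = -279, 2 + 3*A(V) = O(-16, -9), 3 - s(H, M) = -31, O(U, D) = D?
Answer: 3377980442305635584/545091 ≈ 6.1971e+12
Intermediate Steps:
s(H, M) = 34 (s(H, M) = 3 - 1*(-31) = 3 + 31 = 34)
A(V) = -11/3 (A(V) = -2/3 + (1/3)*(-9) = -2/3 - 3 = -11/3)
((A(1315) - 170909)/(363673 + x(s(37, 12))) - 4854587)*(-1467307 + 190763) = ((-11/3 - 170909)/(363673 - 279) - 4854587)*(-1467307 + 190763) = (-512738/3/363394 - 4854587)*(-1276544) = (-512738/3*1/363394 - 4854587)*(-1276544) = (-256369/545091 - 4854587)*(-1276544) = -2646191938786/545091*(-1276544) = 3377980442305635584/545091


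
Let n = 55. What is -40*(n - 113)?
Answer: 2320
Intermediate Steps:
-40*(n - 113) = -40*(55 - 113) = -40*(-58) = 2320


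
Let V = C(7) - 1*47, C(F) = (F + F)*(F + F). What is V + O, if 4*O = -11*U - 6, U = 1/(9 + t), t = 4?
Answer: 7659/52 ≈ 147.29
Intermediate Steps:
U = 1/13 (U = 1/(9 + 4) = 1/13 ≈ 0.076923)
C(F) = 4*F**2 (C(F) = (2*F)*(2*F) = 4*F**2)
V = 149 (V = 4*7**2 - 1*47 = 4*49 - 47 = 196 - 47 = 149)
O = -89/52 (O = (-11*1/13 - 6)/4 = (-11/13 - 6)/4 = (1/4)*(-89/13) = -89/52 ≈ -1.7115)
V + O = 149 - 89/52 = 7659/52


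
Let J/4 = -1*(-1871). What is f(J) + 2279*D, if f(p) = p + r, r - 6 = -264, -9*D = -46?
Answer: 169868/9 ≈ 18874.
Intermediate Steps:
D = 46/9 (D = -⅑*(-46) = 46/9 ≈ 5.1111)
r = -258 (r = 6 - 264 = -258)
J = 7484 (J = 4*(-1*(-1871)) = 4*1871 = 7484)
f(p) = -258 + p (f(p) = p - 258 = -258 + p)
f(J) + 2279*D = (-258 + 7484) + 2279*(46/9) = 7226 + 104834/9 = 169868/9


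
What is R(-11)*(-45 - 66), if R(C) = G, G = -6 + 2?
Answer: 444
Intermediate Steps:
G = -4
R(C) = -4
R(-11)*(-45 - 66) = -4*(-45 - 66) = -4*(-111) = 444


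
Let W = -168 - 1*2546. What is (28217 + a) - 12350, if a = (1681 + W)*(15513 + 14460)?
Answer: -30946242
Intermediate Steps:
W = -2714 (W = -168 - 2546 = -2714)
a = -30962109 (a = (1681 - 2714)*(15513 + 14460) = -1033*29973 = -30962109)
(28217 + a) - 12350 = (28217 - 30962109) - 12350 = -30933892 - 12350 = -30946242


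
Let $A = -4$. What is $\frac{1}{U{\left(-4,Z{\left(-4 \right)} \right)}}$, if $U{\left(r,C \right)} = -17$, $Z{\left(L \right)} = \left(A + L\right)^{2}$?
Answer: $- \frac{1}{17} \approx -0.058824$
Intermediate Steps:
$Z{\left(L \right)} = \left(-4 + L\right)^{2}$
$\frac{1}{U{\left(-4,Z{\left(-4 \right)} \right)}} = \frac{1}{-17} = - \frac{1}{17}$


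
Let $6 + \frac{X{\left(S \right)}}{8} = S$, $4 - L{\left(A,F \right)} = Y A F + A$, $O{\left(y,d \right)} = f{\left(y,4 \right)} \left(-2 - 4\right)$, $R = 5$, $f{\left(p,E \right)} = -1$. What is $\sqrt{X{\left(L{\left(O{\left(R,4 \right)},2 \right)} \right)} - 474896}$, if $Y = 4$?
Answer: $12 i \sqrt{3301} \approx 689.45 i$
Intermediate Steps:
$O{\left(y,d \right)} = 6$ ($O{\left(y,d \right)} = - (-2 - 4) = \left(-1\right) \left(-6\right) = 6$)
$L{\left(A,F \right)} = 4 - A - 4 A F$ ($L{\left(A,F \right)} = 4 - \left(4 A F + A\right) = 4 - \left(A + 4 A F\right) = 4 - A - 4 A F$)
$X{\left(S \right)} = -48 + 8 S$
$\sqrt{X{\left(L{\left(O{\left(R,4 \right)},2 \right)} \right)} - 474896} = \sqrt{\left(-48 + 8 \left(4 - 6 - 24 \cdot 2\right)\right) - 474896} = \sqrt{\left(-48 + 8 \left(4 - 6 - 48\right)\right) - 474896} = \sqrt{\left(-48 + 8 \left(-50\right)\right) - 474896} = \sqrt{\left(-48 - 400\right) - 474896} = \sqrt{-448 - 474896} = \sqrt{-475344} = 12 i \sqrt{3301}$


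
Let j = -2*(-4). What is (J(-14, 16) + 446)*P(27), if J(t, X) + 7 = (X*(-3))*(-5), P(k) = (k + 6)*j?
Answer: 179256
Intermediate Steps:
j = 8
P(k) = 48 + 8*k (P(k) = (k + 6)*8 = (6 + k)*8 = 48 + 8*k)
J(t, X) = -7 + 15*X (J(t, X) = -7 + (X*(-3))*(-5) = -7 - 3*X*(-5) = -7 + 15*X)
(J(-14, 16) + 446)*P(27) = ((-7 + 15*16) + 446)*(48 + 8*27) = ((-7 + 240) + 446)*(48 + 216) = (233 + 446)*264 = 679*264 = 179256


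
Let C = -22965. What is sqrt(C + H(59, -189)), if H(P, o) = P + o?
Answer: I*sqrt(23095) ≈ 151.97*I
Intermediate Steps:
sqrt(C + H(59, -189)) = sqrt(-22965 + (59 - 189)) = sqrt(-22965 - 130) = sqrt(-23095) = I*sqrt(23095)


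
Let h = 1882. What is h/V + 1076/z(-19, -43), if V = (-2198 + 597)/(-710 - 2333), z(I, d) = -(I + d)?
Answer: 178396044/49631 ≈ 3594.4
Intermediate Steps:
z(I, d) = -I - d
V = 1601/3043 (V = -1601/(-3043) = -1601*(-1/3043) = 1601/3043 ≈ 0.52613)
h/V + 1076/z(-19, -43) = 1882/(1601/3043) + 1076/(-1*(-19) - 1*(-43)) = 1882*(3043/1601) + 1076/(19 + 43) = 5726926/1601 + 1076/62 = 5726926/1601 + 1076*(1/62) = 5726926/1601 + 538/31 = 178396044/49631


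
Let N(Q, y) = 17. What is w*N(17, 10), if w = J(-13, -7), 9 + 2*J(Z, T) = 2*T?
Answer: -391/2 ≈ -195.50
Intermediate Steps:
J(Z, T) = -9/2 + T (J(Z, T) = -9/2 + (2*T)/2 = -9/2 + T)
w = -23/2 (w = -9/2 - 7 = -23/2 ≈ -11.500)
w*N(17, 10) = -23/2*17 = -391/2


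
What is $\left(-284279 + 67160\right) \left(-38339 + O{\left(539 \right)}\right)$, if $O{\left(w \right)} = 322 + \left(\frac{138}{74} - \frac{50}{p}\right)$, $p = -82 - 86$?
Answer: $\frac{1221554038985}{148} \approx 8.2537 \cdot 10^{9}$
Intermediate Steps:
$p = -168$
$O{\left(w \right)} = \frac{1007497}{3108}$ ($O{\left(w \right)} = 322 + \left(\frac{138}{74} - \frac{50}{-168}\right) = 322 + \left(138 \cdot \frac{1}{74} - - \frac{25}{84}\right) = 322 + \left(\frac{69}{37} + \frac{25}{84}\right) = 322 + \frac{6721}{3108} = \frac{1007497}{3108}$)
$\left(-284279 + 67160\right) \left(-38339 + O{\left(539 \right)}\right) = \left(-284279 + 67160\right) \left(-38339 + \frac{1007497}{3108}\right) = \left(-217119\right) \left(- \frac{118150115}{3108}\right) = \frac{1221554038985}{148}$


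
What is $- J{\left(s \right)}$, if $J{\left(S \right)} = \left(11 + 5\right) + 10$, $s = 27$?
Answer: $-26$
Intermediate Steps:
$J{\left(S \right)} = 26$ ($J{\left(S \right)} = 16 + 10 = 26$)
$- J{\left(s \right)} = \left(-1\right) 26 = -26$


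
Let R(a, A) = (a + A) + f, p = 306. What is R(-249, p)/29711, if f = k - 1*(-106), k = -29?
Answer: 134/29711 ≈ 0.0045101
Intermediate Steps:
f = 77 (f = -29 - 1*(-106) = -29 + 106 = 77)
R(a, A) = 77 + A + a (R(a, A) = (a + A) + 77 = (A + a) + 77 = 77 + A + a)
R(-249, p)/29711 = (77 + 306 - 249)/29711 = 134*(1/29711) = 134/29711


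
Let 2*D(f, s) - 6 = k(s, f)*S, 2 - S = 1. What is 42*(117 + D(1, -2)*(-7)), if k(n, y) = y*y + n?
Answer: 4179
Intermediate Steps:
k(n, y) = n + y² (k(n, y) = y² + n = n + y²)
S = 1 (S = 2 - 1*1 = 2 - 1 = 1)
D(f, s) = 3 + s/2 + f²/2 (D(f, s) = 3 + ((s + f²)*1)/2 = 3 + (s + f²)/2 = 3 + (s/2 + f²/2) = 3 + s/2 + f²/2)
42*(117 + D(1, -2)*(-7)) = 42*(117 + (3 + (½)*(-2) + (½)*1²)*(-7)) = 42*(117 + (3 - 1 + (½)*1)*(-7)) = 42*(117 + (3 - 1 + ½)*(-7)) = 42*(117 + (5/2)*(-7)) = 42*(117 - 35/2) = 42*(199/2) = 4179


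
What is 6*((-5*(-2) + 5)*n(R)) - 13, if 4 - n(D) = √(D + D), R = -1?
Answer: 347 - 90*I*√2 ≈ 347.0 - 127.28*I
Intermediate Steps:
n(D) = 4 - √2*√D (n(D) = 4 - √(D + D) = 4 - √(2*D) = 4 - √2*√D)
6*((-5*(-2) + 5)*n(R)) - 13 = 6*((-5*(-2) + 5)*(4 - √2*√(-1))) - 13 = 6*((10 + 5)*(4 - √2*I)) - 13 = 6*(15*(4 - I*√2)) - 13 = 6*(60 - 15*I*√2) - 13 = (360 - 90*I*√2) - 13 = 347 - 90*I*√2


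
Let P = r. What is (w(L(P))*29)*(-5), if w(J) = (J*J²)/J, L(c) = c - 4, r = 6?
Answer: -580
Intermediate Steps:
P = 6
L(c) = -4 + c
w(J) = J² (w(J) = J³/J = J²)
(w(L(P))*29)*(-5) = ((-4 + 6)²*29)*(-5) = (2²*29)*(-5) = (4*29)*(-5) = 116*(-5) = -580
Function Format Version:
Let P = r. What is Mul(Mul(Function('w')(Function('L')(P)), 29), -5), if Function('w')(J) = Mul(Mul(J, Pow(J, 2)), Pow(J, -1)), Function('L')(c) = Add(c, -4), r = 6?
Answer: -580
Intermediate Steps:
P = 6
Function('L')(c) = Add(-4, c)
Function('w')(J) = Pow(J, 2) (Function('w')(J) = Mul(Pow(J, 3), Pow(J, -1)) = Pow(J, 2))
Mul(Mul(Function('w')(Function('L')(P)), 29), -5) = Mul(Mul(Pow(Add(-4, 6), 2), 29), -5) = Mul(Mul(Pow(2, 2), 29), -5) = Mul(Mul(4, 29), -5) = Mul(116, -5) = -580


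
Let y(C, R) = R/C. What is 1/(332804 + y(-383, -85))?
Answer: 383/127464017 ≈ 3.0048e-6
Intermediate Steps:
1/(332804 + y(-383, -85)) = 1/(332804 - 85/(-383)) = 1/(332804 - 85*(-1/383)) = 1/(332804 + 85/383) = 1/(127464017/383) = 383/127464017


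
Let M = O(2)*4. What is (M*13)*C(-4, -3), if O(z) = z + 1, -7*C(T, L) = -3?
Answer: 468/7 ≈ 66.857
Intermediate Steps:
C(T, L) = 3/7 (C(T, L) = -⅐*(-3) = 3/7)
O(z) = 1 + z
M = 12 (M = (1 + 2)*4 = 3*4 = 12)
(M*13)*C(-4, -3) = (12*13)*(3/7) = 156*(3/7) = 468/7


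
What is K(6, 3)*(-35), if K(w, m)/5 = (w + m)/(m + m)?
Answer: -525/2 ≈ -262.50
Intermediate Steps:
K(w, m) = 5*(m + w)/(2*m) (K(w, m) = 5*((w + m)/(m + m)) = 5*((m + w)/((2*m))) = 5*((m + w)*(1/(2*m))) = 5*((m + w)/(2*m)) = 5*(m + w)/(2*m))
K(6, 3)*(-35) = ((5/2)*(3 + 6)/3)*(-35) = ((5/2)*(1/3)*9)*(-35) = (15/2)*(-35) = -525/2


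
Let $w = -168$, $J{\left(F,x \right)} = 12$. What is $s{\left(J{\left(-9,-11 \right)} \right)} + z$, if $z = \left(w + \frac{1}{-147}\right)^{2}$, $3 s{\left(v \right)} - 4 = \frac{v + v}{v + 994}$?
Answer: $\frac{306815308799}{10869327} \approx 28228.0$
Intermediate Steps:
$s{\left(v \right)} = \frac{4}{3} + \frac{2 v}{3 \left(994 + v\right)}$ ($s{\left(v \right)} = \frac{4}{3} + \frac{\left(v + v\right) \frac{1}{v + 994}}{3} = \frac{4}{3} + \frac{2 v \frac{1}{994 + v}}{3} = \frac{4}{3} + \frac{2 v}{3 \left(994 + v\right)}$)
$z = \frac{609941809}{21609}$ ($z = \left(-168 + \frac{1}{-147}\right)^{2} = \left(-168 - \frac{1}{147}\right)^{2} = \left(- \frac{24697}{147}\right)^{2} = \frac{609941809}{21609} \approx 28226.0$)
$s{\left(J{\left(-9,-11 \right)} \right)} + z = \frac{2 \left(1988 + 3 \cdot 12\right)}{3 \left(994 + 12\right)} + \frac{609941809}{21609} = \frac{2 \left(1988 + 36\right)}{3 \cdot 1006} + \frac{609941809}{21609} = \frac{2}{3} \cdot \frac{1}{1006} \cdot 2024 + \frac{609941809}{21609} = \frac{2024}{1509} + \frac{609941809}{21609} = \frac{306815308799}{10869327}$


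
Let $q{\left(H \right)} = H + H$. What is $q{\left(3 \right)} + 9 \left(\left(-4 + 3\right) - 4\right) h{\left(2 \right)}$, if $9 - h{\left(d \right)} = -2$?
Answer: $-489$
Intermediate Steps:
$h{\left(d \right)} = 11$ ($h{\left(d \right)} = 9 - -2 = 9 + 2 = 11$)
$q{\left(H \right)} = 2 H$
$q{\left(3 \right)} + 9 \left(\left(-4 + 3\right) - 4\right) h{\left(2 \right)} = 2 \cdot 3 + 9 \left(\left(-4 + 3\right) - 4\right) 11 = 6 + 9 \left(-1 - 4\right) 11 = 6 + 9 \left(-5\right) 11 = 6 - 495 = -489$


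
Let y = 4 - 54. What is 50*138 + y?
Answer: 6850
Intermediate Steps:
y = -50
50*138 + y = 50*138 - 50 = 6900 - 50 = 6850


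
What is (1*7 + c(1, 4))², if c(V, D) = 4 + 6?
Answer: 289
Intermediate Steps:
c(V, D) = 10
(1*7 + c(1, 4))² = (1*7 + 10)² = (7 + 10)² = 17² = 289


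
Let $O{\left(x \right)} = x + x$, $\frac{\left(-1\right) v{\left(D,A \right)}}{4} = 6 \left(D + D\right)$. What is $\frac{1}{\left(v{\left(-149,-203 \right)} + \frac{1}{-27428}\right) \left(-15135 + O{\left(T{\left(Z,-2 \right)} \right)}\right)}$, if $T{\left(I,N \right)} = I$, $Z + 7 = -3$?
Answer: $- \frac{27428}{2972881408525} \approx -9.2261 \cdot 10^{-9}$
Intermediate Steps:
$Z = -10$ ($Z = -7 - 3 = -10$)
$v{\left(D,A \right)} = - 48 D$ ($v{\left(D,A \right)} = - 4 \cdot 6 \left(D + D\right) = - 4 \cdot 6 \cdot 2 D = - 4 \cdot 12 D = - 48 D$)
$O{\left(x \right)} = 2 x$
$\frac{1}{\left(v{\left(-149,-203 \right)} + \frac{1}{-27428}\right) \left(-15135 + O{\left(T{\left(Z,-2 \right)} \right)}\right)} = \frac{1}{\left(\left(-48\right) \left(-149\right) + \frac{1}{-27428}\right) \left(-15135 + 2 \left(-10\right)\right)} = \frac{1}{\left(7152 - \frac{1}{27428}\right) \left(-15135 - 20\right)} = \frac{1}{\frac{196165055}{27428} \left(-15155\right)} = \frac{1}{- \frac{2972881408525}{27428}} = - \frac{27428}{2972881408525}$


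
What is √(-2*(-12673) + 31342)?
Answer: 4*√3543 ≈ 238.09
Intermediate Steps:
√(-2*(-12673) + 31342) = √(25346 + 31342) = √56688 = 4*√3543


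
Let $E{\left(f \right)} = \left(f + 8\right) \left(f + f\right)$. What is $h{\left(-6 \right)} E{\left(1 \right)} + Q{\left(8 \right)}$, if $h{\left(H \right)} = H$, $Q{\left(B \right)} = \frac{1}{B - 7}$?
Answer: $-107$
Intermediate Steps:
$E{\left(f \right)} = 2 f \left(8 + f\right)$ ($E{\left(f \right)} = \left(8 + f\right) 2 f = 2 f \left(8 + f\right)$)
$Q{\left(B \right)} = \frac{1}{-7 + B}$
$h{\left(-6 \right)} E{\left(1 \right)} + Q{\left(8 \right)} = - 6 \cdot 2 \cdot 1 \left(8 + 1\right) + \frac{1}{-7 + 8} = - 6 \cdot 2 \cdot 1 \cdot 9 + 1^{-1} = \left(-6\right) 18 + 1 = -108 + 1 = -107$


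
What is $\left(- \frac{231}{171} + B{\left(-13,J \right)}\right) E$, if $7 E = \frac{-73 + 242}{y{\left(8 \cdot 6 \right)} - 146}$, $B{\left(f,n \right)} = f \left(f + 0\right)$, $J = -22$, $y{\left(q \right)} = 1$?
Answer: $- \frac{1614964}{57855} \approx -27.914$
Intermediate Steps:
$B{\left(f,n \right)} = f^{2}$ ($B{\left(f,n \right)} = f f = f^{2}$)
$E = - \frac{169}{1015}$ ($E = \frac{\left(-73 + 242\right) \frac{1}{1 - 146}}{7} = \frac{169 \frac{1}{-145}}{7} = \frac{169 \left(- \frac{1}{145}\right)}{7} = \frac{1}{7} \left(- \frac{169}{145}\right) = - \frac{169}{1015} \approx -0.1665$)
$\left(- \frac{231}{171} + B{\left(-13,J \right)}\right) E = \left(- \frac{231}{171} + \left(-13\right)^{2}\right) \left(- \frac{169}{1015}\right) = \left(\left(-231\right) \frac{1}{171} + 169\right) \left(- \frac{169}{1015}\right) = \left(- \frac{77}{57} + 169\right) \left(- \frac{169}{1015}\right) = \frac{9556}{57} \left(- \frac{169}{1015}\right) = - \frac{1614964}{57855}$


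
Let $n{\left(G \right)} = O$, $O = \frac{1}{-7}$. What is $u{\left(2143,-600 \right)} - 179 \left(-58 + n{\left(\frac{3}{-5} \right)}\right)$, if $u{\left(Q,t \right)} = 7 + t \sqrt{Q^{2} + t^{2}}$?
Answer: $\frac{72902}{7} - 600 \sqrt{4952449} \approx -1.3248 \cdot 10^{6}$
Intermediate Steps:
$O = - \frac{1}{7} \approx -0.14286$
$n{\left(G \right)} = - \frac{1}{7}$
$u{\left(2143,-600 \right)} - 179 \left(-58 + n{\left(\frac{3}{-5} \right)}\right) = \left(7 - 600 \sqrt{2143^{2} + \left(-600\right)^{2}}\right) - 179 \left(-58 - \frac{1}{7}\right) = \left(7 - 600 \sqrt{4592449 + 360000}\right) - 179 \left(- \frac{407}{7}\right) = \left(7 - 600 \sqrt{4952449}\right) - - \frac{72853}{7} = \left(7 - 600 \sqrt{4952449}\right) + \frac{72853}{7} = \frac{72902}{7} - 600 \sqrt{4952449}$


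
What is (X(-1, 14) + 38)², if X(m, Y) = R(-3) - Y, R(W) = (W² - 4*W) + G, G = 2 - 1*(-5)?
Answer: 2704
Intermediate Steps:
G = 7 (G = 2 + 5 = 7)
R(W) = 7 + W² - 4*W (R(W) = (W² - 4*W) + 7 = 7 + W² - 4*W)
X(m, Y) = 28 - Y (X(m, Y) = (7 + (-3)² - 4*(-3)) - Y = (7 + 9 + 12) - Y = 28 - Y)
(X(-1, 14) + 38)² = ((28 - 1*14) + 38)² = ((28 - 14) + 38)² = (14 + 38)² = 52² = 2704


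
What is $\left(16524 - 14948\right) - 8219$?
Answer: $-6643$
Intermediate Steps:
$\left(16524 - 14948\right) - 8219 = 1576 - 8219 = -6643$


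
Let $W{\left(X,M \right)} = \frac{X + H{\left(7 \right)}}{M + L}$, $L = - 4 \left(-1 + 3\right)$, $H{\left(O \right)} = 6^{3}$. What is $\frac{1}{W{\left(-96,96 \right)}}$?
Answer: $\frac{11}{15} \approx 0.73333$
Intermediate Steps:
$H{\left(O \right)} = 216$
$L = -8$ ($L = \left(-4\right) 2 = -8$)
$W{\left(X,M \right)} = \frac{216 + X}{-8 + M}$ ($W{\left(X,M \right)} = \frac{X + 216}{M - 8} = \frac{216 + X}{-8 + M}$)
$\frac{1}{W{\left(-96,96 \right)}} = \frac{1}{\frac{1}{-8 + 96} \left(216 - 96\right)} = \frac{1}{\frac{1}{88} \cdot 120} = \frac{1}{\frac{15}{11}} = \frac{11}{15}$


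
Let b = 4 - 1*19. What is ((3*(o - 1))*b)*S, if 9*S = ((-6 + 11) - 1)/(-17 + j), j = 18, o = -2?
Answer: 60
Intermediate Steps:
b = -15 (b = 4 - 19 = -15)
S = 4/9 (S = (((-6 + 11) - 1)/(-17 + 18))/9 = ((5 - 1)/1)/9 = (4*1)/9 = (⅑)*4 = 4/9 ≈ 0.44444)
((3*(o - 1))*b)*S = ((3*(-2 - 1))*(-15))*(4/9) = ((3*(-3))*(-15))*(4/9) = -9*(-15)*(4/9) = 135*(4/9) = 60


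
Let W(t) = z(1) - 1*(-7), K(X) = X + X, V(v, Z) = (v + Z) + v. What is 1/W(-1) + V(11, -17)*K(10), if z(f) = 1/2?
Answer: 1502/15 ≈ 100.13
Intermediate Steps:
z(f) = 1/2
V(v, Z) = Z + 2*v (V(v, Z) = (Z + v) + v = Z + 2*v)
K(X) = 2*X
W(t) = 15/2 (W(t) = 1/2 - 1*(-7) = 1/2 + 7 = 15/2)
1/W(-1) + V(11, -17)*K(10) = 1/(15/2) + (-17 + 2*11)*(2*10) = 2/15 + (-17 + 22)*20 = 2/15 + 5*20 = 2/15 + 100 = 1502/15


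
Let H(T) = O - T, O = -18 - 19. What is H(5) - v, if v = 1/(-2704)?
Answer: -113567/2704 ≈ -42.000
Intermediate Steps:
O = -37
v = -1/2704 ≈ -0.00036982
H(T) = -37 - T
H(5) - v = (-37 - 1*5) - 1*(-1/2704) = (-37 - 5) + 1/2704 = -42 + 1/2704 = -113567/2704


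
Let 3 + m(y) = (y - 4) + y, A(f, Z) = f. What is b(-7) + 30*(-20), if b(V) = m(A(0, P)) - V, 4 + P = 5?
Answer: -600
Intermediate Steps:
P = 1 (P = -4 + 5 = 1)
m(y) = -7 + 2*y (m(y) = -3 + ((y - 4) + y) = -3 + ((-4 + y) + y) = -3 + (-4 + 2*y) = -7 + 2*y)
b(V) = -7 - V (b(V) = (-7 + 2*0) - V = (-7 + 0) - V = -7 - V)
b(-7) + 30*(-20) = (-7 - 1*(-7)) + 30*(-20) = (-7 + 7) - 600 = 0 - 600 = -600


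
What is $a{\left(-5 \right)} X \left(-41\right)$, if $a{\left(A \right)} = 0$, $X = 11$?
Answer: $0$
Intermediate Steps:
$a{\left(-5 \right)} X \left(-41\right) = 0 \cdot 11 \left(-41\right) = 0 \left(-41\right) = 0$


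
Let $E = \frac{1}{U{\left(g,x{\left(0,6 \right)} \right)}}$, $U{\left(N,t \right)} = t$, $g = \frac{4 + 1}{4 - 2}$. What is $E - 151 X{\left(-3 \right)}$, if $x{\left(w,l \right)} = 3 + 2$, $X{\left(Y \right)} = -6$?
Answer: $\frac{4531}{5} \approx 906.2$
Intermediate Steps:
$x{\left(w,l \right)} = 5$
$g = \frac{5}{2} \approx 2.5$
$E = \frac{1}{5} \approx 0.2$
$E - 151 X{\left(-3 \right)} = \frac{1}{5} - -906 = \frac{1}{5} + 906 = \frac{4531}{5}$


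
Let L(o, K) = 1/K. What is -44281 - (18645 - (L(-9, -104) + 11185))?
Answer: -5381065/104 ≈ -51741.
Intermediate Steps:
-44281 - (18645 - (L(-9, -104) + 11185)) = -44281 - (18645 - (1/(-104) + 11185)) = -44281 - (18645 - (-1/104 + 11185)) = -44281 - (18645 - 1*1163239/104) = -44281 - (18645 - 1163239/104) = -44281 - 1*775841/104 = -44281 - 775841/104 = -5381065/104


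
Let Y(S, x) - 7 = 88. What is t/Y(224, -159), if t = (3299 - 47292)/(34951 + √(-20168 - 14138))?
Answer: -1537599343/116052637165 + 43993*I*√34306/116052637165 ≈ -0.013249 + 7.0212e-5*I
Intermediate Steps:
Y(S, x) = 95 (Y(S, x) = 7 + 88 = 95)
t = -43993/(34951 + I*√34306) (t = -43993/(34951 + √(-34306)) = -43993/(34951 + I*√34306) ≈ -1.2587 + 0.0066702*I)
t/Y(224, -159) = (-1537599343/1221606707 + 43993*I*√34306/1221606707)/95 = (-1537599343/1221606707 + 43993*I*√34306/1221606707)*(1/95) = -1537599343/116052637165 + 43993*I*√34306/116052637165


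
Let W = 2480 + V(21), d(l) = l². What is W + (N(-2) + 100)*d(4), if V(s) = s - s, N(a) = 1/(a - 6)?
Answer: 4078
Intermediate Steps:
N(a) = 1/(-6 + a)
V(s) = 0
W = 2480 (W = 2480 + 0 = 2480)
W + (N(-2) + 100)*d(4) = 2480 + (1/(-6 - 2) + 100)*4² = 2480 + (1/(-8) + 100)*16 = 2480 + (-⅛ + 100)*16 = 2480 + (799/8)*16 = 2480 + 1598 = 4078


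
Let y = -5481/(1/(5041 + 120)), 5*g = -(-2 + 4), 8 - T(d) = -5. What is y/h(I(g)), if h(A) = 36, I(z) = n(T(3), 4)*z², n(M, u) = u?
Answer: -3143049/4 ≈ -7.8576e+5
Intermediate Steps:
T(d) = 13 (T(d) = 8 - 1*(-5) = 8 + 5 = 13)
g = -⅖ (g = (-(-2 + 4))/5 = (-1*2)/5 = (⅕)*(-2) = -⅖ ≈ -0.40000)
I(z) = 4*z²
y = -28287441 (y = -5481/(1/5161) = -5481/1/5161 = -5481*5161 = -28287441)
y/h(I(g)) = -28287441/36 = -28287441*1/36 = -3143049/4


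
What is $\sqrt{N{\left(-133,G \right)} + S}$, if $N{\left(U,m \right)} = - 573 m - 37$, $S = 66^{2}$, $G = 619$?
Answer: $4 i \sqrt{21898} \approx 591.92 i$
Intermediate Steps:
$S = 4356$
$N{\left(U,m \right)} = -37 - 573 m$
$\sqrt{N{\left(-133,G \right)} + S} = \sqrt{\left(-37 - 354687\right) + 4356} = \sqrt{-354724 + 4356} = \sqrt{-350368} = 4 i \sqrt{21898}$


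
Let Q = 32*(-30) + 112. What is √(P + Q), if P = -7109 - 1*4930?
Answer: 7*I*√263 ≈ 113.52*I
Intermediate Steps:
Q = -848 (Q = -960 + 112 = -848)
P = -12039 (P = -7109 - 4930 = -12039)
√(P + Q) = √(-12039 - 848) = √(-12887) = 7*I*√263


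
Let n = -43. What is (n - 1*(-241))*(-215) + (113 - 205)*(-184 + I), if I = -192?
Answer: -7978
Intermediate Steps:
(n - 1*(-241))*(-215) + (113 - 205)*(-184 + I) = (-43 - 1*(-241))*(-215) + (113 - 205)*(-184 - 192) = (-43 + 241)*(-215) - 92*(-376) = 198*(-215) + 34592 = -42570 + 34592 = -7978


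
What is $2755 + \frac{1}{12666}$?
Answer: $\frac{34894831}{12666} \approx 2755.0$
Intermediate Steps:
$2755 + \frac{1}{12666} = \frac{34894831}{12666}$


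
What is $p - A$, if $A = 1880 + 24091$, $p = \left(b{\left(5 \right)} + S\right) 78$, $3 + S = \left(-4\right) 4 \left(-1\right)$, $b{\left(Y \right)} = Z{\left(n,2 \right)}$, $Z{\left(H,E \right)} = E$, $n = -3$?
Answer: $-24801$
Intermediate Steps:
$b{\left(Y \right)} = 2$
$S = 13$ ($S = -3 + \left(-4\right) 4 \left(-1\right) = -3 - -16 = -3 + 16 = 13$)
$p = 1170$ ($p = \left(2 + 13\right) 78 = 15 \cdot 78 = 1170$)
$A = 25971$
$p - A = 1170 - 25971 = -24801$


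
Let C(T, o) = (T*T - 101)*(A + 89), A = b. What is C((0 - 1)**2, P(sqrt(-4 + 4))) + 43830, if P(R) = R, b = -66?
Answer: 41530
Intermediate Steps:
A = -66
C(T, o) = -2323 + 23*T**2 (C(T, o) = (T*T - 101)*(-66 + 89) = (T**2 - 101)*23 = (-101 + T**2)*23 = -2323 + 23*T**2)
C((0 - 1)**2, P(sqrt(-4 + 4))) + 43830 = (-2323 + 23*((0 - 1)**2)**2) + 43830 = (-2323 + 23*((-1)**2)**2) + 43830 = (-2323 + 23*1**2) + 43830 = (-2323 + 23*1) + 43830 = (-2323 + 23) + 43830 = -2300 + 43830 = 41530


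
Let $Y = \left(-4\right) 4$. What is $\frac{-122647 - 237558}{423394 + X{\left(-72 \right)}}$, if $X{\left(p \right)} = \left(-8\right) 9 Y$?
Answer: $- \frac{360205}{424546} \approx -0.84845$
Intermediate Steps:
$Y = -16$
$X{\left(p \right)} = 1152$ ($X{\left(p \right)} = \left(-8\right) 9 \left(-16\right) = \left(-72\right) \left(-16\right) = 1152$)
$\frac{-122647 - 237558}{423394 + X{\left(-72 \right)}} = \frac{-122647 - 237558}{423394 + 1152} = - \frac{360205}{424546}$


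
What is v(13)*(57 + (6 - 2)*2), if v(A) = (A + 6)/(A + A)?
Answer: 95/2 ≈ 47.500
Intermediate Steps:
v(A) = (6 + A)/(2*A) (v(A) = (6 + A)/((2*A)) = (6 + A)*(1/(2*A)) = (6 + A)/(2*A))
v(13)*(57 + (6 - 2)*2) = ((½)*(6 + 13)/13)*(57 + (6 - 2)*2) = ((½)*(1/13)*19)*(57 + 4*2) = 19*(57 + 8)/26 = (19/26)*65 = 95/2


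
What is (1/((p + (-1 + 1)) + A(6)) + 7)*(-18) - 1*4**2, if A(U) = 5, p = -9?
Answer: -275/2 ≈ -137.50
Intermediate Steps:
(1/((p + (-1 + 1)) + A(6)) + 7)*(-18) - 1*4**2 = (1/((-9 + (-1 + 1)) + 5) + 7)*(-18) - 1*4**2 = (1/((-9 + 0) + 5) + 7)*(-18) - 1*16 = (1/(-9 + 5) + 7)*(-18) - 16 = (1/(-4) + 7)*(-18) - 16 = (-1/4 + 7)*(-18) - 16 = (27/4)*(-18) - 16 = -243/2 - 16 = -275/2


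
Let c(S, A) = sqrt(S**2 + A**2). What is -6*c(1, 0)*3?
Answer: -18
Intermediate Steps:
c(S, A) = sqrt(A**2 + S**2)
-6*c(1, 0)*3 = -6*sqrt(0**2 + 1**2)*3 = -6*sqrt(0 + 1)*3 = -6*sqrt(1)*3 = -6*1*3 = -6*3 = -18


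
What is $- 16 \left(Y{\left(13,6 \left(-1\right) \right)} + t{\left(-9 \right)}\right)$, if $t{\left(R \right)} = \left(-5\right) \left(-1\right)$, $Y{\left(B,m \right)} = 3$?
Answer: $-128$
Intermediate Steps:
$t{\left(R \right)} = 5$
$- 16 \left(Y{\left(13,6 \left(-1\right) \right)} + t{\left(-9 \right)}\right) = - 16 \left(3 + 5\right) = \left(-16\right) 8 = -128$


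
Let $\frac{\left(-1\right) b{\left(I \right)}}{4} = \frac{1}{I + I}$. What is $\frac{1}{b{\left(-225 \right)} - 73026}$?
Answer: $- \frac{225}{16430848} \approx -1.3694 \cdot 10^{-5}$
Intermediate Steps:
$b{\left(I \right)} = - \frac{2}{I}$ ($b{\left(I \right)} = - \frac{4}{I + I} = - \frac{4}{2 I} = - 4 \frac{1}{2 I} = - \frac{2}{I}$)
$\frac{1}{b{\left(-225 \right)} - 73026} = \frac{1}{- \frac{2}{-225} - 73026} = \frac{1}{\left(-2\right) \left(- \frac{1}{225}\right) - 73026} = \frac{1}{\frac{2}{225} - 73026} = \frac{1}{- \frac{16430848}{225}} = - \frac{225}{16430848}$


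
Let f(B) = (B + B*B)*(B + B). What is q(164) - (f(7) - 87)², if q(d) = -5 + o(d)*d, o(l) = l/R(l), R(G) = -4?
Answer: -492538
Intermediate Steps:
f(B) = 2*B*(B + B²) (f(B) = (B + B²)*(2*B) = 2*B*(B + B²))
o(l) = -l/4 (o(l) = l/(-4) = l*(-¼) = -l/4)
q(d) = -5 - d²/4 (q(d) = -5 + (-d/4)*d = -5 - d²/4)
q(164) - (f(7) - 87)² = (-5 - ¼*164²) - (2*7²*(1 + 7) - 87)² = (-5 - ¼*26896) - (2*49*8 - 87)² = (-5 - 6724) - (784 - 87)² = -6729 - 1*697² = -6729 - 1*485809 = -6729 - 485809 = -492538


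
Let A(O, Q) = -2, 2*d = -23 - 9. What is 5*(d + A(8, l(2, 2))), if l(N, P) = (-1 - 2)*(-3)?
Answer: -90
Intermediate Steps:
d = -16 (d = (-23 - 9)/2 = (½)*(-32) = -16)
l(N, P) = 9 (l(N, P) = -3*(-3) = 9)
5*(d + A(8, l(2, 2))) = 5*(-16 - 2) = 5*(-18) = -90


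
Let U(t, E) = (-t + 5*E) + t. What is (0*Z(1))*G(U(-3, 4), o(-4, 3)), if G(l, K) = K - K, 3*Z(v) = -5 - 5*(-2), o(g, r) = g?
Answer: 0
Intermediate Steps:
U(t, E) = 5*E
Z(v) = 5/3 (Z(v) = (-5 - 5*(-2))/3 = (-5 + 10)/3 = (⅓)*5 = 5/3)
G(l, K) = 0
(0*Z(1))*G(U(-3, 4), o(-4, 3)) = (0*(5/3))*0 = 0*0 = 0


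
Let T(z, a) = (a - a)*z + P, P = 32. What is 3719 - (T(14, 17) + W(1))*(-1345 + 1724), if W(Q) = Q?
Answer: -8788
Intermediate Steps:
T(z, a) = 32 (T(z, a) = (a - a)*z + 32 = 0*z + 32 = 0 + 32 = 32)
3719 - (T(14, 17) + W(1))*(-1345 + 1724) = 3719 - (32 + 1)*(-1345 + 1724) = 3719 - 33*379 = 3719 - 1*12507 = 3719 - 12507 = -8788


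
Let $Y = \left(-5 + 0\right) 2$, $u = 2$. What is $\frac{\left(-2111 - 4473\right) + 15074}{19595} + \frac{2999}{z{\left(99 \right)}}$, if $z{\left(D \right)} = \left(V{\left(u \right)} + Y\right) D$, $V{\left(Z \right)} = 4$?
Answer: $- \frac{10744469}{2327886} \approx -4.6155$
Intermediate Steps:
$Y = -10$ ($Y = \left(-5\right) 2 = -10$)
$z{\left(D \right)} = - 6 D$ ($z{\left(D \right)} = \left(4 - 10\right) D = - 6 D$)
$\frac{\left(-2111 - 4473\right) + 15074}{19595} + \frac{2999}{z{\left(99 \right)}} = \frac{\left(-2111 - 4473\right) + 15074}{19595} + \frac{2999}{\left(-6\right) 99} = \left(-6584 + 15074\right) \frac{1}{19595} + \frac{2999}{-594} = 8490 \cdot \frac{1}{19595} + 2999 \left(- \frac{1}{594}\right) = \frac{1698}{3919} - \frac{2999}{594} = - \frac{10744469}{2327886}$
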